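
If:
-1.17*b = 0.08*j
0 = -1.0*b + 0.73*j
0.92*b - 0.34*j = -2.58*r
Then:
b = 0.00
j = 0.00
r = 0.00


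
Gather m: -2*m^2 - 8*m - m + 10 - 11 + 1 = -2*m^2 - 9*m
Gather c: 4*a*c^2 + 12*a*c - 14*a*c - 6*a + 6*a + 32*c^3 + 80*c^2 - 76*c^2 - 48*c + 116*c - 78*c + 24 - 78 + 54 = 32*c^3 + c^2*(4*a + 4) + c*(-2*a - 10)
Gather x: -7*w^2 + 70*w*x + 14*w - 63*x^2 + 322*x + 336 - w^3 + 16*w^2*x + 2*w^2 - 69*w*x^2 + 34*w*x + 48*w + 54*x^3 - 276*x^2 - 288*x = -w^3 - 5*w^2 + 62*w + 54*x^3 + x^2*(-69*w - 339) + x*(16*w^2 + 104*w + 34) + 336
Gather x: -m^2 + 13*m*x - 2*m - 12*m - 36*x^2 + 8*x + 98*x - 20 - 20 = -m^2 - 14*m - 36*x^2 + x*(13*m + 106) - 40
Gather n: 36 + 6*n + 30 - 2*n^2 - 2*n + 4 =-2*n^2 + 4*n + 70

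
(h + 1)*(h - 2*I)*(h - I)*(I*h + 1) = I*h^4 + 4*h^3 + I*h^3 + 4*h^2 - 5*I*h^2 - 2*h - 5*I*h - 2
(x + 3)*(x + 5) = x^2 + 8*x + 15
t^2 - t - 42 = (t - 7)*(t + 6)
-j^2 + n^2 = (-j + n)*(j + n)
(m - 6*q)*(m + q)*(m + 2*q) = m^3 - 3*m^2*q - 16*m*q^2 - 12*q^3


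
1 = 1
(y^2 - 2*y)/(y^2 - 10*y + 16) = y/(y - 8)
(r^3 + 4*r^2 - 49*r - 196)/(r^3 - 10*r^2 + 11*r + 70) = (r^2 + 11*r + 28)/(r^2 - 3*r - 10)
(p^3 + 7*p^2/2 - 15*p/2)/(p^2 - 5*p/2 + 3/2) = p*(p + 5)/(p - 1)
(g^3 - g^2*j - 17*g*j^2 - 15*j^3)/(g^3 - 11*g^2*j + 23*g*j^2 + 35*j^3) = (g + 3*j)/(g - 7*j)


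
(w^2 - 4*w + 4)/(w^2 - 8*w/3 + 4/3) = 3*(w - 2)/(3*w - 2)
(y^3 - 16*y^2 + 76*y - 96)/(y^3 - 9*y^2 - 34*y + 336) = (y^2 - 8*y + 12)/(y^2 - y - 42)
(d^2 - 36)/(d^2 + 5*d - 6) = (d - 6)/(d - 1)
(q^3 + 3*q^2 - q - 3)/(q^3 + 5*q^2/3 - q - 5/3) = 3*(q + 3)/(3*q + 5)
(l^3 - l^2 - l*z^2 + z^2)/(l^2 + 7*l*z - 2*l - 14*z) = (l^3 - l^2 - l*z^2 + z^2)/(l^2 + 7*l*z - 2*l - 14*z)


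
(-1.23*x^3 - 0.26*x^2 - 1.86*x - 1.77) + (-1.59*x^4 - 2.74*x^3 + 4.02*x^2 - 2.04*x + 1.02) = -1.59*x^4 - 3.97*x^3 + 3.76*x^2 - 3.9*x - 0.75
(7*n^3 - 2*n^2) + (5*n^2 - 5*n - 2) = 7*n^3 + 3*n^2 - 5*n - 2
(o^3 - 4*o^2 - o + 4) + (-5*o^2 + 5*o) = o^3 - 9*o^2 + 4*o + 4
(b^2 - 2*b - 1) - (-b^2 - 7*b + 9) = 2*b^2 + 5*b - 10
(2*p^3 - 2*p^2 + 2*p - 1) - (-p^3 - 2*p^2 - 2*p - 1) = 3*p^3 + 4*p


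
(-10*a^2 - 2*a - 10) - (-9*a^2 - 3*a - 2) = -a^2 + a - 8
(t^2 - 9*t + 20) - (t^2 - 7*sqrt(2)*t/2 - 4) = -9*t + 7*sqrt(2)*t/2 + 24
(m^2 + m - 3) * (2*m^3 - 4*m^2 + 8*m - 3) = 2*m^5 - 2*m^4 - 2*m^3 + 17*m^2 - 27*m + 9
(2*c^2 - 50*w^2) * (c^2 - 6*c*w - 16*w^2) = 2*c^4 - 12*c^3*w - 82*c^2*w^2 + 300*c*w^3 + 800*w^4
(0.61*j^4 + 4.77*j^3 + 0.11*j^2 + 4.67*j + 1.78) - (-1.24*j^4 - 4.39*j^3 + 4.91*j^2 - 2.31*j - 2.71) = 1.85*j^4 + 9.16*j^3 - 4.8*j^2 + 6.98*j + 4.49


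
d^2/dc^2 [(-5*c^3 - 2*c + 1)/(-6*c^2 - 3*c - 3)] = 2*(3*c^3 + 3*c^2 - 3*c - 1)/(3*(8*c^6 + 12*c^5 + 18*c^4 + 13*c^3 + 9*c^2 + 3*c + 1))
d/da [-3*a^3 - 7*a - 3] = -9*a^2 - 7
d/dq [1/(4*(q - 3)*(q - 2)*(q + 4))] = (-(q - 3)*(q - 2) - (q - 3)*(q + 4) - (q - 2)*(q + 4))/(4*(q - 3)^2*(q - 2)^2*(q + 4)^2)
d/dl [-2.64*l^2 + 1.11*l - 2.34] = 1.11 - 5.28*l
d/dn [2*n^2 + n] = 4*n + 1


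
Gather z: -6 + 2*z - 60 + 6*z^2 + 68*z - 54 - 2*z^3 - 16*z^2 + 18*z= -2*z^3 - 10*z^2 + 88*z - 120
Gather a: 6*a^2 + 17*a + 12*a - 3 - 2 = 6*a^2 + 29*a - 5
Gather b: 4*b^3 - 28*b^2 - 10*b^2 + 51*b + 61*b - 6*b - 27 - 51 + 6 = 4*b^3 - 38*b^2 + 106*b - 72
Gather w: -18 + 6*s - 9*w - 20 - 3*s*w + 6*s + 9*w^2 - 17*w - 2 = 12*s + 9*w^2 + w*(-3*s - 26) - 40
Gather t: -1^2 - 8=-9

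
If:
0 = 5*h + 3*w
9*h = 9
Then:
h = 1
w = -5/3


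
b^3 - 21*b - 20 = (b - 5)*(b + 1)*(b + 4)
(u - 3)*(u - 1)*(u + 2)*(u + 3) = u^4 + u^3 - 11*u^2 - 9*u + 18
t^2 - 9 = (t - 3)*(t + 3)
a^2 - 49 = (a - 7)*(a + 7)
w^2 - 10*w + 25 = (w - 5)^2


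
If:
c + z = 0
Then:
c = -z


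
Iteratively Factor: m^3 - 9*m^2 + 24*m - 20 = (m - 2)*(m^2 - 7*m + 10) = (m - 5)*(m - 2)*(m - 2)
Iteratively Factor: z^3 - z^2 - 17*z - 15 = (z - 5)*(z^2 + 4*z + 3) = (z - 5)*(z + 1)*(z + 3)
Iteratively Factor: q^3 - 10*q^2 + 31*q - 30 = (q - 2)*(q^2 - 8*q + 15) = (q - 3)*(q - 2)*(q - 5)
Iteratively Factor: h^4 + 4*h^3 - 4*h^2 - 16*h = (h)*(h^3 + 4*h^2 - 4*h - 16) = h*(h + 2)*(h^2 + 2*h - 8) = h*(h + 2)*(h + 4)*(h - 2)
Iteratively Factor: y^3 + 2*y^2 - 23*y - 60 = (y - 5)*(y^2 + 7*y + 12) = (y - 5)*(y + 3)*(y + 4)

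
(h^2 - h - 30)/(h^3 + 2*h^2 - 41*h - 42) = (h + 5)/(h^2 + 8*h + 7)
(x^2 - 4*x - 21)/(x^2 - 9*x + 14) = (x + 3)/(x - 2)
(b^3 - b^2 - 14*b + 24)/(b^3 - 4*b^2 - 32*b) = (b^2 - 5*b + 6)/(b*(b - 8))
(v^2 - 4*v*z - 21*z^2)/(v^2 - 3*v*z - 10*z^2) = (-v^2 + 4*v*z + 21*z^2)/(-v^2 + 3*v*z + 10*z^2)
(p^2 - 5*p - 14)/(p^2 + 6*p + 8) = (p - 7)/(p + 4)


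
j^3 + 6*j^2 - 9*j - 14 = (j - 2)*(j + 1)*(j + 7)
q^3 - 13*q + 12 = (q - 3)*(q - 1)*(q + 4)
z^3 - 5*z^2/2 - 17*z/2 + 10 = (z - 4)*(z - 1)*(z + 5/2)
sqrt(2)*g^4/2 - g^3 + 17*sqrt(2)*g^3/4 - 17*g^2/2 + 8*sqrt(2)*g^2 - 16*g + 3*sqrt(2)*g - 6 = (g + 1/2)*(g + 6)*(g - sqrt(2))*(sqrt(2)*g/2 + sqrt(2))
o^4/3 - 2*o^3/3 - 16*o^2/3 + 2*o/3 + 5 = (o/3 + 1)*(o - 5)*(o - 1)*(o + 1)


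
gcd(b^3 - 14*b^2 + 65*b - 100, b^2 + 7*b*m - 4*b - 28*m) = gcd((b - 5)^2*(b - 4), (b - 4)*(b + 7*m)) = b - 4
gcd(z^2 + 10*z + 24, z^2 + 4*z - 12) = z + 6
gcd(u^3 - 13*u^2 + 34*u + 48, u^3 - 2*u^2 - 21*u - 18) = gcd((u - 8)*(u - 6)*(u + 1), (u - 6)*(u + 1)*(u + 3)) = u^2 - 5*u - 6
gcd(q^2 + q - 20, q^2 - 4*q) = q - 4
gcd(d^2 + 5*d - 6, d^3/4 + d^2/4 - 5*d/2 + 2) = d - 1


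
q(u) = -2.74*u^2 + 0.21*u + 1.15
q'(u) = 0.21 - 5.48*u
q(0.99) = -1.33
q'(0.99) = -5.22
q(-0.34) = 0.76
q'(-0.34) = 2.07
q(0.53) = 0.49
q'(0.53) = -2.69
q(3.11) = -24.70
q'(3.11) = -16.83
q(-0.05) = 1.13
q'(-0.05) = 0.48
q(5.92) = -93.63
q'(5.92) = -32.23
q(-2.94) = -23.15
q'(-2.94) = 16.32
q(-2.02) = -10.45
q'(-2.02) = 11.28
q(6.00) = -96.23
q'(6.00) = -32.67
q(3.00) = -22.88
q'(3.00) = -16.23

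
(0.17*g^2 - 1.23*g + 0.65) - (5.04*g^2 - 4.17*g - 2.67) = -4.87*g^2 + 2.94*g + 3.32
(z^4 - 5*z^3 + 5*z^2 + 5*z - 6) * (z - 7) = z^5 - 12*z^4 + 40*z^3 - 30*z^2 - 41*z + 42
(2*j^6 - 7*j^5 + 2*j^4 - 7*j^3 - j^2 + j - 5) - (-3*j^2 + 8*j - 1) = 2*j^6 - 7*j^5 + 2*j^4 - 7*j^3 + 2*j^2 - 7*j - 4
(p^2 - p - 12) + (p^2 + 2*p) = 2*p^2 + p - 12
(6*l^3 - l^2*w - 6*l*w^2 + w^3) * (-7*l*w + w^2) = -42*l^4*w + 13*l^3*w^2 + 41*l^2*w^3 - 13*l*w^4 + w^5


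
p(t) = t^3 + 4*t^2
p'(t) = 3*t^2 + 8*t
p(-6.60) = -113.26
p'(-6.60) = 77.88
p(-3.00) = 9.00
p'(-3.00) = 3.00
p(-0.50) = 0.88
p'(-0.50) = -3.25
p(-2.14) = 8.52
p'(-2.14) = -3.38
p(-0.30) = 0.33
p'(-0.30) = -2.13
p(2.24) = 31.31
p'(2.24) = 32.97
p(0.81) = 3.16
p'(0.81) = 8.45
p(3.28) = 78.32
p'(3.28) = 58.52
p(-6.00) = -72.00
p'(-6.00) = 60.00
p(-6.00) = -72.00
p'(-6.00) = 60.00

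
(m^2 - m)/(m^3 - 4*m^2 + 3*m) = 1/(m - 3)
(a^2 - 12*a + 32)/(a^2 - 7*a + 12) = (a - 8)/(a - 3)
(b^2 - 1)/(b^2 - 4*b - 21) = (1 - b^2)/(-b^2 + 4*b + 21)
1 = 1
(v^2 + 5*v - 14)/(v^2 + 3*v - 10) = (v + 7)/(v + 5)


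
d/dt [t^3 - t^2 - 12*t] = 3*t^2 - 2*t - 12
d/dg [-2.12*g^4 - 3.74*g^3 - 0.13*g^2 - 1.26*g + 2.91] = -8.48*g^3 - 11.22*g^2 - 0.26*g - 1.26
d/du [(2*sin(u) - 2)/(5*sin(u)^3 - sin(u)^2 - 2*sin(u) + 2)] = 4*(-5*sin(u)^2 + 8*sin(u) - 1)*sin(u)*cos(u)/(5*sin(u)^3 - sin(u)^2 - 2*sin(u) + 2)^2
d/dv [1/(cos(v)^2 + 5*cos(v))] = (2*cos(v) + 5)*sin(v)/((cos(v) + 5)^2*cos(v)^2)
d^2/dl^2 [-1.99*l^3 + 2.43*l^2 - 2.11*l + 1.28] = 4.86 - 11.94*l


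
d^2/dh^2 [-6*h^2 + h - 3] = -12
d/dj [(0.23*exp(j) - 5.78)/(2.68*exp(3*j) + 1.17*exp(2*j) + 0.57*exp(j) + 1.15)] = (-1.2328*exp(3*j) + 46.2021*exp(2*j) + 13.5252*exp(j) + 3.5591)*exp(j)/(7.1824*exp(6*j) + 6.2712*exp(5*j) + 4.4241*exp(4*j) + 7.4978*exp(3*j) + 3.0159*exp(2*j) + 1.311*exp(j) + 1.3225)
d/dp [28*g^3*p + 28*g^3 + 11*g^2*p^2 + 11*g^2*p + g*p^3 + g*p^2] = g*(28*g^2 + 22*g*p + 11*g + 3*p^2 + 2*p)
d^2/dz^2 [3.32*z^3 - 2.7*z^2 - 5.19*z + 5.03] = 19.92*z - 5.4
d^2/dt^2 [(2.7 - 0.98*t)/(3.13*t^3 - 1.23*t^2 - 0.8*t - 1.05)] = (-57.605772*t^5 + 340.056972*t^4 - 174.188804*t^3 - 54.70506*t^2 + 76.77612*t - 1.8717)/(30.664297*t^9 - 36.150561*t^8 - 9.306429*t^7 - 14.241582*t^6 + 26.63301*t^5 + 8.647965*t^4 + 3.641275*t^3 - 6.084225*t^2 - 2.646*t - 1.157625)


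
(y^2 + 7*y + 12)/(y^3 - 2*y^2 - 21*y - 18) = (y + 4)/(y^2 - 5*y - 6)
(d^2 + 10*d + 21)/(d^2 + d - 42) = (d + 3)/(d - 6)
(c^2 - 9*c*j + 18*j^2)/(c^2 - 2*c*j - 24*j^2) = (c - 3*j)/(c + 4*j)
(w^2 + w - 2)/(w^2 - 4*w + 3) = (w + 2)/(w - 3)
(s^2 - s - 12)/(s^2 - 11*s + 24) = (s^2 - s - 12)/(s^2 - 11*s + 24)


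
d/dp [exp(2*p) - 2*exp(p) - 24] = 2*(exp(p) - 1)*exp(p)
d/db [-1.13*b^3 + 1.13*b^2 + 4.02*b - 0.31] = -3.39*b^2 + 2.26*b + 4.02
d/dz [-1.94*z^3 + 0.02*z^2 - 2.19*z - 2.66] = -5.82*z^2 + 0.04*z - 2.19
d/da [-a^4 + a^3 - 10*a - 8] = -4*a^3 + 3*a^2 - 10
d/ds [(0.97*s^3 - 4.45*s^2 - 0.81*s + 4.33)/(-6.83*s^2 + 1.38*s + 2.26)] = (-6.6251*s^4 + 2.6772*s^3 - 5.0967*s^2 + 39.0338*s - 7.806)/(46.6489*s^4 - 18.8508*s^3 - 28.9672*s^2 + 6.2376*s + 5.1076)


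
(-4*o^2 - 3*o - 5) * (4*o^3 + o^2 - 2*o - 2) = -16*o^5 - 16*o^4 - 15*o^3 + 9*o^2 + 16*o + 10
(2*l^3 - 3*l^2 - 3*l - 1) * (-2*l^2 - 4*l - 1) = -4*l^5 - 2*l^4 + 16*l^3 + 17*l^2 + 7*l + 1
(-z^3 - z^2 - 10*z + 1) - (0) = -z^3 - z^2 - 10*z + 1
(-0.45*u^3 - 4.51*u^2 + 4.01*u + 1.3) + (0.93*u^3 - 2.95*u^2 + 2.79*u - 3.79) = 0.48*u^3 - 7.46*u^2 + 6.8*u - 2.49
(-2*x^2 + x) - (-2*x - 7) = -2*x^2 + 3*x + 7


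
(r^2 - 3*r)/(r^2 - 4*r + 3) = r/(r - 1)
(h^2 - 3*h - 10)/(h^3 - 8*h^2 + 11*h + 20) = (h + 2)/(h^2 - 3*h - 4)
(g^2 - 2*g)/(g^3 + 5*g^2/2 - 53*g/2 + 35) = 2*g/(2*g^2 + 9*g - 35)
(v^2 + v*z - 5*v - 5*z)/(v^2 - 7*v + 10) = (v + z)/(v - 2)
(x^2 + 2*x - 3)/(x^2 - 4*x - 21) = (x - 1)/(x - 7)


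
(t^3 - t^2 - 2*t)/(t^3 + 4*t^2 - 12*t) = (t + 1)/(t + 6)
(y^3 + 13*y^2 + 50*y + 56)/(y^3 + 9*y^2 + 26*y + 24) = (y + 7)/(y + 3)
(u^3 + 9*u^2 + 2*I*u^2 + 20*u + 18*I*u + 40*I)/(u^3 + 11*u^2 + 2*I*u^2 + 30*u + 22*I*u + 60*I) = (u + 4)/(u + 6)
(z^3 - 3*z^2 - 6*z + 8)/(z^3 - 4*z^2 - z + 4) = (z + 2)/(z + 1)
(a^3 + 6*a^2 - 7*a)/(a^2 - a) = a + 7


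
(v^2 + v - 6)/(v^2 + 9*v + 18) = (v - 2)/(v + 6)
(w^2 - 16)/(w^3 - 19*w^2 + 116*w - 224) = (w + 4)/(w^2 - 15*w + 56)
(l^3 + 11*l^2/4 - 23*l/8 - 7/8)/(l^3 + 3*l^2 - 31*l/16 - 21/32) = 4*(l - 1)/(4*l - 3)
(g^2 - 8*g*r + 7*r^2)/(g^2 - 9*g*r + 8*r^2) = (-g + 7*r)/(-g + 8*r)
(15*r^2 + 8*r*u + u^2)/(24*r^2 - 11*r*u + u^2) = (15*r^2 + 8*r*u + u^2)/(24*r^2 - 11*r*u + u^2)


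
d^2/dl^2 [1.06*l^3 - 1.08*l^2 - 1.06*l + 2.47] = 6.36*l - 2.16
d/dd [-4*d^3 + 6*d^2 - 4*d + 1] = -12*d^2 + 12*d - 4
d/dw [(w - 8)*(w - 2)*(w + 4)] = 3*w^2 - 12*w - 24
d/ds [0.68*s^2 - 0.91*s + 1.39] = 1.36*s - 0.91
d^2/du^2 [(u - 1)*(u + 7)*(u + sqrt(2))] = 6*u + 2*sqrt(2) + 12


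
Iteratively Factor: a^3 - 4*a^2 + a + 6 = (a - 2)*(a^2 - 2*a - 3) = (a - 3)*(a - 2)*(a + 1)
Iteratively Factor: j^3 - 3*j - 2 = (j - 2)*(j^2 + 2*j + 1) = (j - 2)*(j + 1)*(j + 1)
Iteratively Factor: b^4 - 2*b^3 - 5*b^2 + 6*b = (b - 1)*(b^3 - b^2 - 6*b) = (b - 1)*(b + 2)*(b^2 - 3*b) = (b - 3)*(b - 1)*(b + 2)*(b)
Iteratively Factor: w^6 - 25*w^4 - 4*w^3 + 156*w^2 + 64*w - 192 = (w + 4)*(w^5 - 4*w^4 - 9*w^3 + 32*w^2 + 28*w - 48) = (w - 4)*(w + 4)*(w^4 - 9*w^2 - 4*w + 12) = (w - 4)*(w + 2)*(w + 4)*(w^3 - 2*w^2 - 5*w + 6) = (w - 4)*(w + 2)^2*(w + 4)*(w^2 - 4*w + 3) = (w - 4)*(w - 3)*(w + 2)^2*(w + 4)*(w - 1)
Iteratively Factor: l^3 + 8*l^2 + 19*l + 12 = (l + 1)*(l^2 + 7*l + 12) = (l + 1)*(l + 4)*(l + 3)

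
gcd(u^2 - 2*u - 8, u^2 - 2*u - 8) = u^2 - 2*u - 8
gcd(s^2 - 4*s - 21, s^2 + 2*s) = 1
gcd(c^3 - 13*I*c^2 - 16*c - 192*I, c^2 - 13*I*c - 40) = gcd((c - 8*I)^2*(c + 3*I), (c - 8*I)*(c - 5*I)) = c - 8*I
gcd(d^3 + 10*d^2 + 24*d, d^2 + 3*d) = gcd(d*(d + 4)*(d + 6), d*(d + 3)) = d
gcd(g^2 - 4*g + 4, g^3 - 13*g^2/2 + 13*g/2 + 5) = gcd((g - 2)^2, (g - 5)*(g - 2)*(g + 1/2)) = g - 2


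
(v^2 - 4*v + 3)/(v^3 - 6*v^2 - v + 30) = (v - 1)/(v^2 - 3*v - 10)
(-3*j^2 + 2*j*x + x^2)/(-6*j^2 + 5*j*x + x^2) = (3*j + x)/(6*j + x)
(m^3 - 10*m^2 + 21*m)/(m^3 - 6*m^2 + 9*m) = (m - 7)/(m - 3)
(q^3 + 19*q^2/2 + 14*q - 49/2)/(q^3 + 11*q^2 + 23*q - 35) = (q + 7/2)/(q + 5)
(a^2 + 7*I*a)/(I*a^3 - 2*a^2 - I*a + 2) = a*(a + 7*I)/(I*a^3 - 2*a^2 - I*a + 2)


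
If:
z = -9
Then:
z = -9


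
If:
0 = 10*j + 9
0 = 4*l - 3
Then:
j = -9/10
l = 3/4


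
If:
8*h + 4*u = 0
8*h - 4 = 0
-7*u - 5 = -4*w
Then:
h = 1/2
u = -1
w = -1/2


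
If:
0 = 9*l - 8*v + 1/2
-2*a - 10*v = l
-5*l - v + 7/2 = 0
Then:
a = -15/4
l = 55/98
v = 34/49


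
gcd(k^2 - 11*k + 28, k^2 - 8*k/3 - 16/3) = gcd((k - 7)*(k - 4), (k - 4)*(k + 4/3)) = k - 4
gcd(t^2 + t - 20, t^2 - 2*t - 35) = t + 5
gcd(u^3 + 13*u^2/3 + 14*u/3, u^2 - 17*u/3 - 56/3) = u + 7/3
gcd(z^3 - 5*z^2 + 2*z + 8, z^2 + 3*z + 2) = z + 1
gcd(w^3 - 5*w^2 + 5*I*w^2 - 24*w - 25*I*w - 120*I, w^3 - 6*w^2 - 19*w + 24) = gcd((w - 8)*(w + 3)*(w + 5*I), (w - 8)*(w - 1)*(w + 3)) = w^2 - 5*w - 24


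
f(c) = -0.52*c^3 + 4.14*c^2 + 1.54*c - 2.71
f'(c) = -1.56*c^2 + 8.28*c + 1.54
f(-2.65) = 31.96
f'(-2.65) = -31.36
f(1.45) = 6.64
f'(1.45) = 10.27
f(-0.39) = -2.65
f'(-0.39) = -1.93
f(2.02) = 13.01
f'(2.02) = 11.90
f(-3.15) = 49.77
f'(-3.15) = -40.02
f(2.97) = 24.76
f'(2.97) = 12.37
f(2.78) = 22.39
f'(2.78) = 12.50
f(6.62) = 38.06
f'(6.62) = -12.01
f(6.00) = 43.25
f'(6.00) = -4.94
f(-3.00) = 43.97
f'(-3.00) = -37.34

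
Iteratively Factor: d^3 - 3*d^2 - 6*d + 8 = (d + 2)*(d^2 - 5*d + 4) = (d - 1)*(d + 2)*(d - 4)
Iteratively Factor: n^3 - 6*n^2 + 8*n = (n - 2)*(n^2 - 4*n) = n*(n - 2)*(n - 4)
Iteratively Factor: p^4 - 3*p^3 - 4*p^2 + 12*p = (p - 2)*(p^3 - p^2 - 6*p) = (p - 3)*(p - 2)*(p^2 + 2*p) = (p - 3)*(p - 2)*(p + 2)*(p)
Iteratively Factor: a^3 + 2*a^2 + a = (a)*(a^2 + 2*a + 1) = a*(a + 1)*(a + 1)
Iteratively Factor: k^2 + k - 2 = (k + 2)*(k - 1)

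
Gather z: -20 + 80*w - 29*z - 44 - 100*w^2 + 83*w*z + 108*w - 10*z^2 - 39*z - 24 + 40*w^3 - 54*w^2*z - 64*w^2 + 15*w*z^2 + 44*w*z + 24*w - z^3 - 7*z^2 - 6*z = 40*w^3 - 164*w^2 + 212*w - z^3 + z^2*(15*w - 17) + z*(-54*w^2 + 127*w - 74) - 88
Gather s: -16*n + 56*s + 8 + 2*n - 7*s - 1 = -14*n + 49*s + 7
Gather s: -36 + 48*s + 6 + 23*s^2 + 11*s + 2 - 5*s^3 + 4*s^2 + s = -5*s^3 + 27*s^2 + 60*s - 28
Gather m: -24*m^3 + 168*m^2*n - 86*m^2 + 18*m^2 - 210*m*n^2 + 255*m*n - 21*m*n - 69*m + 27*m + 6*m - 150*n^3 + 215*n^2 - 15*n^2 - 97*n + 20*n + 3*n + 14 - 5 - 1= -24*m^3 + m^2*(168*n - 68) + m*(-210*n^2 + 234*n - 36) - 150*n^3 + 200*n^2 - 74*n + 8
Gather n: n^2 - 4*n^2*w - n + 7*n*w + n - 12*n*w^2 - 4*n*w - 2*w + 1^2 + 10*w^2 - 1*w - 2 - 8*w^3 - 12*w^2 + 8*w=n^2*(1 - 4*w) + n*(-12*w^2 + 3*w) - 8*w^3 - 2*w^2 + 5*w - 1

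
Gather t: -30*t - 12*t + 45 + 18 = 63 - 42*t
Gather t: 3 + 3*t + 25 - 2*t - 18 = t + 10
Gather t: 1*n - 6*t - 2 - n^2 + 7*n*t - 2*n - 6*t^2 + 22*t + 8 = -n^2 - n - 6*t^2 + t*(7*n + 16) + 6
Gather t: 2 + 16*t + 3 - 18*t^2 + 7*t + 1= -18*t^2 + 23*t + 6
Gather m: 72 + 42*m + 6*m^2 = 6*m^2 + 42*m + 72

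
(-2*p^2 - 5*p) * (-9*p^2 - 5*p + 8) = 18*p^4 + 55*p^3 + 9*p^2 - 40*p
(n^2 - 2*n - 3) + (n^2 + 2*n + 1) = 2*n^2 - 2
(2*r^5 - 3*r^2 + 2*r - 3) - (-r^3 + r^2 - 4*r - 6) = 2*r^5 + r^3 - 4*r^2 + 6*r + 3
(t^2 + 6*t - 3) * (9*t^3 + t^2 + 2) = 9*t^5 + 55*t^4 - 21*t^3 - t^2 + 12*t - 6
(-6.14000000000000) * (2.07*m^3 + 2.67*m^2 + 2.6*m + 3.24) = -12.7098*m^3 - 16.3938*m^2 - 15.964*m - 19.8936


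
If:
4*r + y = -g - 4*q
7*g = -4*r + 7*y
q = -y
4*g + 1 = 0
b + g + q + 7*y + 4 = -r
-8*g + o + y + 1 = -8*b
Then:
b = -41/32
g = -1/4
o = 61/8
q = 3/8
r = -7/32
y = -3/8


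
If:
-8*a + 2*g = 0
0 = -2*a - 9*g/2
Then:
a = 0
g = 0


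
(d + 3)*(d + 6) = d^2 + 9*d + 18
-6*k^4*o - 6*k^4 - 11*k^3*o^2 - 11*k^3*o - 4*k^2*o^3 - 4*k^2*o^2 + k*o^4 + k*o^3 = (-6*k + o)*(k + o)^2*(k*o + k)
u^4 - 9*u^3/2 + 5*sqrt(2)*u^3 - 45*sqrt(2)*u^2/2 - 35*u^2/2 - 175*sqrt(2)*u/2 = u*(u - 7)*(u + 5/2)*(u + 5*sqrt(2))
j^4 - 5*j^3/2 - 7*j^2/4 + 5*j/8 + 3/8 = (j - 3)*(j - 1/2)*(j + 1/2)^2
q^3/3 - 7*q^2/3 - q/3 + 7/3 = (q/3 + 1/3)*(q - 7)*(q - 1)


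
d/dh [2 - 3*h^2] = -6*h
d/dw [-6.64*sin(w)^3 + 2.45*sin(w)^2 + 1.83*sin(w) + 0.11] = (-19.92*sin(w)^2 + 4.9*sin(w) + 1.83)*cos(w)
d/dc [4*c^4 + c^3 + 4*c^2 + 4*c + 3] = 16*c^3 + 3*c^2 + 8*c + 4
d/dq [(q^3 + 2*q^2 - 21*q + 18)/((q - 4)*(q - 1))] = (q^2 - 8*q + 6)/(q^2 - 8*q + 16)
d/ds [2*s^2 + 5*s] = 4*s + 5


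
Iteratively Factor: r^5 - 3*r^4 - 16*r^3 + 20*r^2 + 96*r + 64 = (r - 4)*(r^4 + r^3 - 12*r^2 - 28*r - 16) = (r - 4)^2*(r^3 + 5*r^2 + 8*r + 4) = (r - 4)^2*(r + 2)*(r^2 + 3*r + 2) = (r - 4)^2*(r + 1)*(r + 2)*(r + 2)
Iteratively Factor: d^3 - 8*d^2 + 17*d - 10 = (d - 1)*(d^2 - 7*d + 10) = (d - 5)*(d - 1)*(d - 2)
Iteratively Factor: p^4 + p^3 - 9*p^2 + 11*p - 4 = (p + 4)*(p^3 - 3*p^2 + 3*p - 1) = (p - 1)*(p + 4)*(p^2 - 2*p + 1) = (p - 1)^2*(p + 4)*(p - 1)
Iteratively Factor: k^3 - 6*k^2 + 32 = (k - 4)*(k^2 - 2*k - 8) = (k - 4)*(k + 2)*(k - 4)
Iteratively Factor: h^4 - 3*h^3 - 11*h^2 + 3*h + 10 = (h + 2)*(h^3 - 5*h^2 - h + 5) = (h + 1)*(h + 2)*(h^2 - 6*h + 5) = (h - 1)*(h + 1)*(h + 2)*(h - 5)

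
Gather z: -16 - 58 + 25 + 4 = -45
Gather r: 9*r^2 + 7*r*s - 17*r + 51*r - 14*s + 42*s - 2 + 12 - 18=9*r^2 + r*(7*s + 34) + 28*s - 8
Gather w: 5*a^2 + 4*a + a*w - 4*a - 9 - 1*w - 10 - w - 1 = 5*a^2 + w*(a - 2) - 20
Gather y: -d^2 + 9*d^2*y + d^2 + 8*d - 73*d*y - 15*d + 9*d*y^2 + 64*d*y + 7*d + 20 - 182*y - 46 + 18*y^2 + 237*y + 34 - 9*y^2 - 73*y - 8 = y^2*(9*d + 9) + y*(9*d^2 - 9*d - 18)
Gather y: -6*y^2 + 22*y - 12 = -6*y^2 + 22*y - 12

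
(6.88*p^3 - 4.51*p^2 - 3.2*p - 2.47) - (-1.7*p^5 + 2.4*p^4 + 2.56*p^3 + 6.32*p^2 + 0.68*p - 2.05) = 1.7*p^5 - 2.4*p^4 + 4.32*p^3 - 10.83*p^2 - 3.88*p - 0.42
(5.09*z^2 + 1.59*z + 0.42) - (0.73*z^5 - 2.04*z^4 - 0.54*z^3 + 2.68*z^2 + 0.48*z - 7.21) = -0.73*z^5 + 2.04*z^4 + 0.54*z^3 + 2.41*z^2 + 1.11*z + 7.63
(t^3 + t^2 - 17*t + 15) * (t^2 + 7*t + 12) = t^5 + 8*t^4 + 2*t^3 - 92*t^2 - 99*t + 180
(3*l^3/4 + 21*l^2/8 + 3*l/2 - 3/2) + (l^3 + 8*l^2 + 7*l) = 7*l^3/4 + 85*l^2/8 + 17*l/2 - 3/2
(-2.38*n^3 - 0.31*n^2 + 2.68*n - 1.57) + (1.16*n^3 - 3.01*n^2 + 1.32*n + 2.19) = -1.22*n^3 - 3.32*n^2 + 4.0*n + 0.62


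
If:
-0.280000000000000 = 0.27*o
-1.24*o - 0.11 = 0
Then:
No Solution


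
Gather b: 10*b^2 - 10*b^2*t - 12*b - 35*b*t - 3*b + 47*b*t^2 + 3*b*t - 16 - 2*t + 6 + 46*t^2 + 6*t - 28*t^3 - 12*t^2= b^2*(10 - 10*t) + b*(47*t^2 - 32*t - 15) - 28*t^3 + 34*t^2 + 4*t - 10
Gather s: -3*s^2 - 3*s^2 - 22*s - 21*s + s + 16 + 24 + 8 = -6*s^2 - 42*s + 48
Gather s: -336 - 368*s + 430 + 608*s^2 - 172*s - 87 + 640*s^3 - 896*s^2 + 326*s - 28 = 640*s^3 - 288*s^2 - 214*s - 21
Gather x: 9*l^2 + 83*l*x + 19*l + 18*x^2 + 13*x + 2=9*l^2 + 19*l + 18*x^2 + x*(83*l + 13) + 2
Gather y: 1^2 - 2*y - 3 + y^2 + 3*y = y^2 + y - 2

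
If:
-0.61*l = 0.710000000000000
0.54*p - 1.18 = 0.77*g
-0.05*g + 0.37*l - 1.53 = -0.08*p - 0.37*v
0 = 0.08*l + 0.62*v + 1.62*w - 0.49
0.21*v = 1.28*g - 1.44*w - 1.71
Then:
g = 0.48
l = -1.16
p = 2.86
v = 4.74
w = -1.46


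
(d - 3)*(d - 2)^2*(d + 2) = d^4 - 5*d^3 + 2*d^2 + 20*d - 24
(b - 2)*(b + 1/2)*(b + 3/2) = b^3 - 13*b/4 - 3/2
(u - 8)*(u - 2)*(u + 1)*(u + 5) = u^4 - 4*u^3 - 39*u^2 + 46*u + 80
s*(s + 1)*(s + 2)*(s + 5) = s^4 + 8*s^3 + 17*s^2 + 10*s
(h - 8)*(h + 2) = h^2 - 6*h - 16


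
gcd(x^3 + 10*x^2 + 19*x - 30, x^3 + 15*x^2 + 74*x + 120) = x^2 + 11*x + 30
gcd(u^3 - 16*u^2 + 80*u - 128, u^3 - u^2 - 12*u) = u - 4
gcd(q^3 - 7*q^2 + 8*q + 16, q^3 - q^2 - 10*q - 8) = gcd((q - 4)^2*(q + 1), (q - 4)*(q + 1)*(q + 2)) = q^2 - 3*q - 4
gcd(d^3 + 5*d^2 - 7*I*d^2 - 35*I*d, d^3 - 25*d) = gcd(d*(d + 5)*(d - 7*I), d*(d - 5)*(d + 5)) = d^2 + 5*d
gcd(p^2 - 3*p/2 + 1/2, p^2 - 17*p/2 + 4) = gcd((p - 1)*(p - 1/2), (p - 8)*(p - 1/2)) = p - 1/2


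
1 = 1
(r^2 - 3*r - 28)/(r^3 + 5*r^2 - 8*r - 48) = (r - 7)/(r^2 + r - 12)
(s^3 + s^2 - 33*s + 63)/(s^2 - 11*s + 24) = (s^2 + 4*s - 21)/(s - 8)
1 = 1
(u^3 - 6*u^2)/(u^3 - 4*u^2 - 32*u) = u*(6 - u)/(-u^2 + 4*u + 32)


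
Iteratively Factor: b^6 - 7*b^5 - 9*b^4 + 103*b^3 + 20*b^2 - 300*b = (b - 5)*(b^5 - 2*b^4 - 19*b^3 + 8*b^2 + 60*b) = (b - 5)*(b - 2)*(b^4 - 19*b^2 - 30*b) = b*(b - 5)*(b - 2)*(b^3 - 19*b - 30) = b*(b - 5)*(b - 2)*(b + 2)*(b^2 - 2*b - 15) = b*(b - 5)*(b - 2)*(b + 2)*(b + 3)*(b - 5)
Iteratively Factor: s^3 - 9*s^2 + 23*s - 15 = (s - 1)*(s^2 - 8*s + 15) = (s - 3)*(s - 1)*(s - 5)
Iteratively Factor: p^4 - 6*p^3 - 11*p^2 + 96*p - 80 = (p - 5)*(p^3 - p^2 - 16*p + 16) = (p - 5)*(p + 4)*(p^2 - 5*p + 4) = (p - 5)*(p - 4)*(p + 4)*(p - 1)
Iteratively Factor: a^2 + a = (a + 1)*(a)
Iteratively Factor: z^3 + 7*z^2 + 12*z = (z + 3)*(z^2 + 4*z) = z*(z + 3)*(z + 4)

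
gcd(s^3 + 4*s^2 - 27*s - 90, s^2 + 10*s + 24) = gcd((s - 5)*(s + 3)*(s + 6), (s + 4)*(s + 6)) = s + 6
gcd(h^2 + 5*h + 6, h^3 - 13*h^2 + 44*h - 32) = 1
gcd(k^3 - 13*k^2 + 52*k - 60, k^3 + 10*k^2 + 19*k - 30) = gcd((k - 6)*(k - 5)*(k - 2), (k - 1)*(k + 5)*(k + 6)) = 1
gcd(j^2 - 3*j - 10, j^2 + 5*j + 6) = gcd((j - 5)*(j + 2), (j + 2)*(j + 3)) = j + 2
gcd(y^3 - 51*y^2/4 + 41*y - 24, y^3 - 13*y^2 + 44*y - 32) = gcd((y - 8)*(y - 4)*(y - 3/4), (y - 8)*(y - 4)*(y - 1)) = y^2 - 12*y + 32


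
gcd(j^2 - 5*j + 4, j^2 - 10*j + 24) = j - 4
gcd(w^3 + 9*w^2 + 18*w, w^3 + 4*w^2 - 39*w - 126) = w + 3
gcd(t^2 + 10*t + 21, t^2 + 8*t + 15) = t + 3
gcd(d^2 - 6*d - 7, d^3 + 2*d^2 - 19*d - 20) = d + 1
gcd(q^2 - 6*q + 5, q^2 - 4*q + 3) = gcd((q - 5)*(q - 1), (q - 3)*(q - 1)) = q - 1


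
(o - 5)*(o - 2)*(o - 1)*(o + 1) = o^4 - 7*o^3 + 9*o^2 + 7*o - 10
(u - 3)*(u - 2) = u^2 - 5*u + 6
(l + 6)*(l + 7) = l^2 + 13*l + 42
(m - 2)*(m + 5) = m^2 + 3*m - 10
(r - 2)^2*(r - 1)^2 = r^4 - 6*r^3 + 13*r^2 - 12*r + 4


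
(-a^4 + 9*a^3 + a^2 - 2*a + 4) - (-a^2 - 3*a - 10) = -a^4 + 9*a^3 + 2*a^2 + a + 14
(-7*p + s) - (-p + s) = -6*p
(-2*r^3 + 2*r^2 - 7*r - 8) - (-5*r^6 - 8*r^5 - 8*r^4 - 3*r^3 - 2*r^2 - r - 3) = 5*r^6 + 8*r^5 + 8*r^4 + r^3 + 4*r^2 - 6*r - 5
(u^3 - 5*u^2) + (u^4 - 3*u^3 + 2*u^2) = u^4 - 2*u^3 - 3*u^2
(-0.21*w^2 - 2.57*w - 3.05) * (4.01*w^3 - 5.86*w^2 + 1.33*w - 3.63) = -0.8421*w^5 - 9.0751*w^4 + 2.5504*w^3 + 15.2172*w^2 + 5.2726*w + 11.0715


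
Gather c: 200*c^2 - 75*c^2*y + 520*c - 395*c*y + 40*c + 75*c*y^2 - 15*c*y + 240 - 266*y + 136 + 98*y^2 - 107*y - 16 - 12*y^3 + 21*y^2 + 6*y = c^2*(200 - 75*y) + c*(75*y^2 - 410*y + 560) - 12*y^3 + 119*y^2 - 367*y + 360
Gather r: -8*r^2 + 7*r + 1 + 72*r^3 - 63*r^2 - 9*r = 72*r^3 - 71*r^2 - 2*r + 1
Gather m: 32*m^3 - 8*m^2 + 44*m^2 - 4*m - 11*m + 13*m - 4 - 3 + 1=32*m^3 + 36*m^2 - 2*m - 6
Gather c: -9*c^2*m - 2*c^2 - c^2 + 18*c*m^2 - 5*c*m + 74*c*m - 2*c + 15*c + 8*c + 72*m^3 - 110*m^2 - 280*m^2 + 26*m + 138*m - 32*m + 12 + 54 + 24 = c^2*(-9*m - 3) + c*(18*m^2 + 69*m + 21) + 72*m^3 - 390*m^2 + 132*m + 90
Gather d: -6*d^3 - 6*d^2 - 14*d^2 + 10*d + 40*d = -6*d^3 - 20*d^2 + 50*d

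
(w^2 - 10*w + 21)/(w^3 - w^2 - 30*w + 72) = (w - 7)/(w^2 + 2*w - 24)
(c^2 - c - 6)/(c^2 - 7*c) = (c^2 - c - 6)/(c*(c - 7))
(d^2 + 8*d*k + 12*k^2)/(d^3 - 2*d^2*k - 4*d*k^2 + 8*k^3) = (d + 6*k)/(d^2 - 4*d*k + 4*k^2)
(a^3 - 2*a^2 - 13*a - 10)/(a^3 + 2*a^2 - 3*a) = (a^3 - 2*a^2 - 13*a - 10)/(a*(a^2 + 2*a - 3))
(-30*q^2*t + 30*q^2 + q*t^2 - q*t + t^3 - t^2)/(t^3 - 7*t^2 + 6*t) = (-30*q^2 + q*t + t^2)/(t*(t - 6))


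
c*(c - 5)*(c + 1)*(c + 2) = c^4 - 2*c^3 - 13*c^2 - 10*c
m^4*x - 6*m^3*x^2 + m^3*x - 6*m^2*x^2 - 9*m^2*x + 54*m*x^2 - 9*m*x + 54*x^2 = (m - 3)*(m + 3)*(m - 6*x)*(m*x + x)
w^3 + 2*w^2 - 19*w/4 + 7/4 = (w - 1)*(w - 1/2)*(w + 7/2)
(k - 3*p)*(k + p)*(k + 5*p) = k^3 + 3*k^2*p - 13*k*p^2 - 15*p^3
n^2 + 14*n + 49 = (n + 7)^2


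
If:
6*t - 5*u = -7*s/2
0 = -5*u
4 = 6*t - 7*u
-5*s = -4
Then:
No Solution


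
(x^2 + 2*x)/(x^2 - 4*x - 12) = x/(x - 6)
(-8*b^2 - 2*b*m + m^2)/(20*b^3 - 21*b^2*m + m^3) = (-2*b - m)/(5*b^2 - 4*b*m - m^2)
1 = 1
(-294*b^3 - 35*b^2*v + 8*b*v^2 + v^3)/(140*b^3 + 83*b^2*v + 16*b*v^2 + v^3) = (-42*b^2 + b*v + v^2)/(20*b^2 + 9*b*v + v^2)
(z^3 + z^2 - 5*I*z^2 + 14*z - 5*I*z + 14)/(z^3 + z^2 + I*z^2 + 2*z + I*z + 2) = (z - 7*I)/(z - I)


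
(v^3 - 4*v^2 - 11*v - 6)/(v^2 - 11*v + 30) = (v^2 + 2*v + 1)/(v - 5)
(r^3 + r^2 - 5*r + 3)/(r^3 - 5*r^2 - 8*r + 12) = (r^2 + 2*r - 3)/(r^2 - 4*r - 12)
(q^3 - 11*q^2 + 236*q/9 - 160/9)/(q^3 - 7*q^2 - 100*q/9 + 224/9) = (3*q - 5)/(3*q + 7)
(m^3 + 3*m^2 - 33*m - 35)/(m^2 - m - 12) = (-m^3 - 3*m^2 + 33*m + 35)/(-m^2 + m + 12)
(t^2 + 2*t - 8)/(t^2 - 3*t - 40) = (-t^2 - 2*t + 8)/(-t^2 + 3*t + 40)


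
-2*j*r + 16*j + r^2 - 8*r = (-2*j + r)*(r - 8)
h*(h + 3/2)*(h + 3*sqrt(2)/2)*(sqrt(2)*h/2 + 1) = sqrt(2)*h^4/2 + 3*sqrt(2)*h^3/4 + 5*h^3/2 + 3*sqrt(2)*h^2/2 + 15*h^2/4 + 9*sqrt(2)*h/4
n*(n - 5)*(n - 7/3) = n^3 - 22*n^2/3 + 35*n/3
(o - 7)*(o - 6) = o^2 - 13*o + 42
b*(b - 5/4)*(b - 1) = b^3 - 9*b^2/4 + 5*b/4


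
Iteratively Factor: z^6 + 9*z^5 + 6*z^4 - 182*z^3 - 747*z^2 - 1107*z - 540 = (z + 3)*(z^5 + 6*z^4 - 12*z^3 - 146*z^2 - 309*z - 180) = (z - 5)*(z + 3)*(z^4 + 11*z^3 + 43*z^2 + 69*z + 36) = (z - 5)*(z + 3)*(z + 4)*(z^3 + 7*z^2 + 15*z + 9) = (z - 5)*(z + 1)*(z + 3)*(z + 4)*(z^2 + 6*z + 9) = (z - 5)*(z + 1)*(z + 3)^2*(z + 4)*(z + 3)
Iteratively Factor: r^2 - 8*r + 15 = (r - 3)*(r - 5)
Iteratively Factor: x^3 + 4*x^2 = (x)*(x^2 + 4*x) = x*(x + 4)*(x)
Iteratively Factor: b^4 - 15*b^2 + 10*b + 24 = (b + 1)*(b^3 - b^2 - 14*b + 24) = (b - 3)*(b + 1)*(b^2 + 2*b - 8) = (b - 3)*(b + 1)*(b + 4)*(b - 2)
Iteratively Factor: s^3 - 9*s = (s + 3)*(s^2 - 3*s) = s*(s + 3)*(s - 3)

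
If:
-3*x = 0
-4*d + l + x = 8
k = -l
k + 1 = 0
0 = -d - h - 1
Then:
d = -7/4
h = 3/4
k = -1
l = 1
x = 0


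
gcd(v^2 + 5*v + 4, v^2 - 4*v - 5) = v + 1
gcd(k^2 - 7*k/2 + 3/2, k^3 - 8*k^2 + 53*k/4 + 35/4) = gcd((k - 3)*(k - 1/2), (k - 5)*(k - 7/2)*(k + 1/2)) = 1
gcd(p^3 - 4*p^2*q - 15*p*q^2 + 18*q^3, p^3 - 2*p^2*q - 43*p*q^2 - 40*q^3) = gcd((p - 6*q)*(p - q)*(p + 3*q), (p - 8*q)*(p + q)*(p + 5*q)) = 1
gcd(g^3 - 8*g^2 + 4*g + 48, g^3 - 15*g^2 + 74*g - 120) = g^2 - 10*g + 24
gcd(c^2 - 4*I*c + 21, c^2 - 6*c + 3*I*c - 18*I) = c + 3*I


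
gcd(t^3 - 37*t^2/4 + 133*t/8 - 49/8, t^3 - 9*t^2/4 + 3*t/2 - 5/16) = t - 1/2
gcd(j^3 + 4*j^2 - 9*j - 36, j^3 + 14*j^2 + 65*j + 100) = j + 4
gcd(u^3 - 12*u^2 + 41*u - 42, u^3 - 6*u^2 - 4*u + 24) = u - 2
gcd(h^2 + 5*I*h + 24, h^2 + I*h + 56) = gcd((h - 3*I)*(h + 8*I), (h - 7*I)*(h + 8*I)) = h + 8*I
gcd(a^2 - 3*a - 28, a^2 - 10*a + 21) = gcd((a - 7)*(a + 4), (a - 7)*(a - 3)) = a - 7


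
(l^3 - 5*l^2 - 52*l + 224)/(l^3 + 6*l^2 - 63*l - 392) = (l - 4)/(l + 7)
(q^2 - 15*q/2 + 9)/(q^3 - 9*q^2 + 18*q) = (q - 3/2)/(q*(q - 3))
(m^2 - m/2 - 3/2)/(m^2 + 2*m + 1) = (m - 3/2)/(m + 1)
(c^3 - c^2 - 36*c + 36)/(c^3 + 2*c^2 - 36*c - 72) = (c - 1)/(c + 2)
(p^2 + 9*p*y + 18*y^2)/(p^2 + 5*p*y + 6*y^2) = (p + 6*y)/(p + 2*y)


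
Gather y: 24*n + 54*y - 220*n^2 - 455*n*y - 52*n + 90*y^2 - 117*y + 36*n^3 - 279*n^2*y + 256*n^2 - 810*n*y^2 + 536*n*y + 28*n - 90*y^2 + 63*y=36*n^3 + 36*n^2 - 810*n*y^2 + y*(-279*n^2 + 81*n)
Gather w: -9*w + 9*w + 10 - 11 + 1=0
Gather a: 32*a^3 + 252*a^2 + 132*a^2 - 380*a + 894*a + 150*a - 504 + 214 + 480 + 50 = 32*a^3 + 384*a^2 + 664*a + 240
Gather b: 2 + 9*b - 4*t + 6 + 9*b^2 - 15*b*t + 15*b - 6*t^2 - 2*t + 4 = 9*b^2 + b*(24 - 15*t) - 6*t^2 - 6*t + 12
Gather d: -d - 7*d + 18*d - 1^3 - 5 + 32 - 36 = 10*d - 10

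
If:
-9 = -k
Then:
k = 9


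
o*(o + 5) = o^2 + 5*o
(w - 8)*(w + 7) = w^2 - w - 56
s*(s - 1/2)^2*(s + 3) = s^4 + 2*s^3 - 11*s^2/4 + 3*s/4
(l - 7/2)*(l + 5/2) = l^2 - l - 35/4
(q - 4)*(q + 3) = q^2 - q - 12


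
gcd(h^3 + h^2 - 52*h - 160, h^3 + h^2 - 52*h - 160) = h^3 + h^2 - 52*h - 160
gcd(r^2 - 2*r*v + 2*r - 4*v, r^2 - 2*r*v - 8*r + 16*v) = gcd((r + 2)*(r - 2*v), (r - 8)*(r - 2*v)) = r - 2*v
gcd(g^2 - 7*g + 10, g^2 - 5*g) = g - 5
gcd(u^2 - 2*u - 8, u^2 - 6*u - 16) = u + 2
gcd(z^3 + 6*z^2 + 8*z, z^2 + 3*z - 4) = z + 4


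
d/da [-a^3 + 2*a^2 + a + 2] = -3*a^2 + 4*a + 1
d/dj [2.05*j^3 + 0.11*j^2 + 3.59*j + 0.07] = 6.15*j^2 + 0.22*j + 3.59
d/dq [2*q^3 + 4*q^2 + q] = 6*q^2 + 8*q + 1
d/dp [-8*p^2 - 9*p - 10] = -16*p - 9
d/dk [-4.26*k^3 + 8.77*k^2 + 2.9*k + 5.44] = -12.78*k^2 + 17.54*k + 2.9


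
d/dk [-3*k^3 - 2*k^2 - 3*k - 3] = -9*k^2 - 4*k - 3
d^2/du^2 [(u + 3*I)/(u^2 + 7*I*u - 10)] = 2*((u + 3*I)*(2*u + 7*I)^2 - (3*u + 10*I)*(u^2 + 7*I*u - 10))/(u^2 + 7*I*u - 10)^3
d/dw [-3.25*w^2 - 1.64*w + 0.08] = -6.5*w - 1.64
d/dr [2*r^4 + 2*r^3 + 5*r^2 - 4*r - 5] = 8*r^3 + 6*r^2 + 10*r - 4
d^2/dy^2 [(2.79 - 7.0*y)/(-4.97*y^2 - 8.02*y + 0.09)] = ((7.0*y - 2.79)*(9.94*y + 8.02)*(19.88*y + 16.04) - (208.74*y + 84.5474)*(4.97*y^2 + 8.02*y - 0.09))/(4.97*y^2 + 8.02*y - 0.09)^3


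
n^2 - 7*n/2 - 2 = (n - 4)*(n + 1/2)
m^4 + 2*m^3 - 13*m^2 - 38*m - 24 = (m - 4)*(m + 1)*(m + 2)*(m + 3)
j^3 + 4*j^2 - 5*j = j*(j - 1)*(j + 5)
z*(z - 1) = z^2 - z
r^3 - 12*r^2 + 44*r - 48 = (r - 6)*(r - 4)*(r - 2)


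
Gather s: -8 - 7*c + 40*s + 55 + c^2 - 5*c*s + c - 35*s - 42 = c^2 - 6*c + s*(5 - 5*c) + 5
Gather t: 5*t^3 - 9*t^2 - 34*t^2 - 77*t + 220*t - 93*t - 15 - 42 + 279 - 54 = 5*t^3 - 43*t^2 + 50*t + 168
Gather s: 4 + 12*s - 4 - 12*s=0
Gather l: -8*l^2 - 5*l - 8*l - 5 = -8*l^2 - 13*l - 5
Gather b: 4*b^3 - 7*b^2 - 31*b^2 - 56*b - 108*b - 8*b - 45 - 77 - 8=4*b^3 - 38*b^2 - 172*b - 130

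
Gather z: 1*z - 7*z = -6*z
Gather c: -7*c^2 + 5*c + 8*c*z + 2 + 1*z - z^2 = -7*c^2 + c*(8*z + 5) - z^2 + z + 2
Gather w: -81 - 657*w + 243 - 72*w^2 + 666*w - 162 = -72*w^2 + 9*w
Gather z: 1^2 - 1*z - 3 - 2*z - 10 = -3*z - 12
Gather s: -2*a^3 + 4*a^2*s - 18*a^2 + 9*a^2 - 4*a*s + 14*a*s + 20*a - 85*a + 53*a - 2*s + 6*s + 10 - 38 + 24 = -2*a^3 - 9*a^2 - 12*a + s*(4*a^2 + 10*a + 4) - 4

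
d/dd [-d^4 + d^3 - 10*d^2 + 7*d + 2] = -4*d^3 + 3*d^2 - 20*d + 7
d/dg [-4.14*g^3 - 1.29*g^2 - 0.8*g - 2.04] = -12.42*g^2 - 2.58*g - 0.8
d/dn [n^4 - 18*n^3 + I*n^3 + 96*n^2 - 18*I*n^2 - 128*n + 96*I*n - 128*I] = 4*n^3 + n^2*(-54 + 3*I) + n*(192 - 36*I) - 128 + 96*I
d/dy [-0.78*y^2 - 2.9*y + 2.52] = -1.56*y - 2.9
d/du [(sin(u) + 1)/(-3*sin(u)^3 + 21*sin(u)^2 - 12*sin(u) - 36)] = 2*(sin(u) - 4)*cos(u)/(3*(sin(u) - 6)^2*(sin(u) - 2)^2)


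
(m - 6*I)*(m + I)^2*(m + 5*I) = m^4 + I*m^3 + 31*m^2 + 61*I*m - 30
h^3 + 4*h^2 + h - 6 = (h - 1)*(h + 2)*(h + 3)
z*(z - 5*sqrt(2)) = z^2 - 5*sqrt(2)*z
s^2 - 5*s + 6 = (s - 3)*(s - 2)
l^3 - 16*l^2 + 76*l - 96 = (l - 8)*(l - 6)*(l - 2)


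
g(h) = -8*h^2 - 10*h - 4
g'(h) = -16*h - 10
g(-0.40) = -1.28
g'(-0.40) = -3.60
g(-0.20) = -2.32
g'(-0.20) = -6.80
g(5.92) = -343.57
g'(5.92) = -104.72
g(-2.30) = -23.32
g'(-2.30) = 26.80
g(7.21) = -491.97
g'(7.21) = -125.36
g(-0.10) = -3.08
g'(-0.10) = -8.40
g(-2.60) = -32.08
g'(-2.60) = 31.60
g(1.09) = -24.40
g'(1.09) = -27.44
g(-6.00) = -232.00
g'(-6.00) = 86.00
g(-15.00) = -1654.00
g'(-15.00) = 230.00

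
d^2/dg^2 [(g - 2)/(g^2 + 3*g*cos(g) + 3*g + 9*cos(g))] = ((2*g - 4)*(-3*g*sin(g) + 2*g - 9*sin(g) + 3*cos(g) + 3)^2 + (g^2 + 3*g*cos(g) + 3*g + 9*cos(g))*(3*g^2*cos(g) + 12*g*sin(g) + 3*g*cos(g) - 6*g + 6*sin(g) - 24*cos(g) - 2))/((g + 3)^3*(g + 3*cos(g))^3)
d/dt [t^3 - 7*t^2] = t*(3*t - 14)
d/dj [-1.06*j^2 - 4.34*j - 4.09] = -2.12*j - 4.34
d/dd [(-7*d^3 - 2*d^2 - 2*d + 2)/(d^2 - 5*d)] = (-7*d^4 + 70*d^3 + 12*d^2 - 4*d + 10)/(d^2*(d^2 - 10*d + 25))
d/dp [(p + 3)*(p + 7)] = 2*p + 10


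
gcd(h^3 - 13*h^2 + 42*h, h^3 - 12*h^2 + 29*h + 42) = h^2 - 13*h + 42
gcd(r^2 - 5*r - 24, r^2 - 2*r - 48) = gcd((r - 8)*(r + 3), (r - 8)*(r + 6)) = r - 8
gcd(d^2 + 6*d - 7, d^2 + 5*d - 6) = d - 1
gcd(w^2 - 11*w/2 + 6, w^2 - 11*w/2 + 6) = w^2 - 11*w/2 + 6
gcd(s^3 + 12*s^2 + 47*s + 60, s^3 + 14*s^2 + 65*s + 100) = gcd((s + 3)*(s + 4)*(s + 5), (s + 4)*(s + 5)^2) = s^2 + 9*s + 20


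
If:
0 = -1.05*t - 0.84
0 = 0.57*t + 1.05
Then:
No Solution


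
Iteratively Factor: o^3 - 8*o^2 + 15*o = (o - 5)*(o^2 - 3*o) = (o - 5)*(o - 3)*(o)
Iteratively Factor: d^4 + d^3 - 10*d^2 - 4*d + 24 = (d + 3)*(d^3 - 2*d^2 - 4*d + 8) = (d - 2)*(d + 3)*(d^2 - 4) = (d - 2)^2*(d + 3)*(d + 2)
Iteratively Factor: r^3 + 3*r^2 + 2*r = (r + 2)*(r^2 + r) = r*(r + 2)*(r + 1)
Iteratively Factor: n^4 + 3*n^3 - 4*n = (n + 2)*(n^3 + n^2 - 2*n) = n*(n + 2)*(n^2 + n - 2) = n*(n - 1)*(n + 2)*(n + 2)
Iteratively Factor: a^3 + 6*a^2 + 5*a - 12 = (a + 4)*(a^2 + 2*a - 3) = (a + 3)*(a + 4)*(a - 1)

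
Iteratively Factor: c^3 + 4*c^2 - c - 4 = (c + 4)*(c^2 - 1) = (c - 1)*(c + 4)*(c + 1)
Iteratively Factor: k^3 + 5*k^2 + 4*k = (k + 4)*(k^2 + k) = k*(k + 4)*(k + 1)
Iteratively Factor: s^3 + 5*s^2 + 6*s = (s + 3)*(s^2 + 2*s) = (s + 2)*(s + 3)*(s)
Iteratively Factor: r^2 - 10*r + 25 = (r - 5)*(r - 5)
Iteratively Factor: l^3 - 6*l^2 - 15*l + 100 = (l - 5)*(l^2 - l - 20) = (l - 5)^2*(l + 4)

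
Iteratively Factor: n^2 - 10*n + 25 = (n - 5)*(n - 5)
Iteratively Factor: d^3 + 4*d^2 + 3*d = (d + 3)*(d^2 + d) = d*(d + 3)*(d + 1)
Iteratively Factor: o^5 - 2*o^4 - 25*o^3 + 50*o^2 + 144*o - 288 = (o - 4)*(o^4 + 2*o^3 - 17*o^2 - 18*o + 72) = (o - 4)*(o - 2)*(o^3 + 4*o^2 - 9*o - 36) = (o - 4)*(o - 2)*(o + 3)*(o^2 + o - 12) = (o - 4)*(o - 3)*(o - 2)*(o + 3)*(o + 4)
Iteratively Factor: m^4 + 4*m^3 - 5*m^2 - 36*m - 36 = (m + 3)*(m^3 + m^2 - 8*m - 12) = (m + 2)*(m + 3)*(m^2 - m - 6) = (m - 3)*(m + 2)*(m + 3)*(m + 2)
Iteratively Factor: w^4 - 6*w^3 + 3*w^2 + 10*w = (w - 2)*(w^3 - 4*w^2 - 5*w) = (w - 2)*(w + 1)*(w^2 - 5*w) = (w - 5)*(w - 2)*(w + 1)*(w)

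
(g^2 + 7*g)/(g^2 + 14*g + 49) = g/(g + 7)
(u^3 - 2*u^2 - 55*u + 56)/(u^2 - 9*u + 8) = u + 7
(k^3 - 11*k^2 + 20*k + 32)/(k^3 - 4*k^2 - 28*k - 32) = (k^2 - 3*k - 4)/(k^2 + 4*k + 4)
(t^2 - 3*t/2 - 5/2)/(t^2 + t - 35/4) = 2*(t + 1)/(2*t + 7)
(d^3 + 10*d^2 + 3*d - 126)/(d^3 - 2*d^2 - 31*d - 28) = (-d^3 - 10*d^2 - 3*d + 126)/(-d^3 + 2*d^2 + 31*d + 28)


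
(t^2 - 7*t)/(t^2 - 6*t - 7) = t/(t + 1)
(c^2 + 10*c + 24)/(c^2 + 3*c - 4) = (c + 6)/(c - 1)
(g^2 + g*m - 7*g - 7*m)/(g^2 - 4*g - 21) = (g + m)/(g + 3)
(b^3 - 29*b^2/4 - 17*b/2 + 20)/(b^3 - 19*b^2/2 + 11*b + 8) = (4*b^2 + 3*b - 10)/(2*(2*b^2 - 3*b - 2))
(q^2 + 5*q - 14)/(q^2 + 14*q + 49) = (q - 2)/(q + 7)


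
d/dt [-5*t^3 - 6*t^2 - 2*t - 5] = -15*t^2 - 12*t - 2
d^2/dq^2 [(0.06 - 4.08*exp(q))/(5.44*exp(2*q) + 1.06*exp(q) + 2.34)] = (-120.741888*exp(4*q) + 30.629376*exp(3*q) + 312.65856*exp(2*q) + 7.132344*exp(q) - 22.489272)*exp(q)/(160.989184*exp(6*q) + 94.107648*exp(5*q) + 226.084224*exp(4*q) + 82.151272*exp(3*q) + 97.249464*exp(2*q) + 17.412408*exp(q) + 12.812904)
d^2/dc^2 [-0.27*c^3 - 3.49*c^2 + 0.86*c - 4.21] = -1.62*c - 6.98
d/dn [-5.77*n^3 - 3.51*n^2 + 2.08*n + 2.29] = -17.31*n^2 - 7.02*n + 2.08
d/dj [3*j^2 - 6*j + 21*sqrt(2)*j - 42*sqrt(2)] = 6*j - 6 + 21*sqrt(2)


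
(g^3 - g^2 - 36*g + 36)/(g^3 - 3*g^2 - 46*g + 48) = (g - 6)/(g - 8)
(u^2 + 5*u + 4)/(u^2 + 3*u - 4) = (u + 1)/(u - 1)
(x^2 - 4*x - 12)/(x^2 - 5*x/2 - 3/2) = 2*(-x^2 + 4*x + 12)/(-2*x^2 + 5*x + 3)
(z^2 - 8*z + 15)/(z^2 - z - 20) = (z - 3)/(z + 4)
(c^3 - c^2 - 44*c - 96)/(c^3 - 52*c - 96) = (c^2 + 7*c + 12)/(c^2 + 8*c + 12)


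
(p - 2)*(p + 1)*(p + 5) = p^3 + 4*p^2 - 7*p - 10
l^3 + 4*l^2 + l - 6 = (l - 1)*(l + 2)*(l + 3)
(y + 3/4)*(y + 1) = y^2 + 7*y/4 + 3/4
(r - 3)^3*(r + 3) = r^4 - 6*r^3 + 54*r - 81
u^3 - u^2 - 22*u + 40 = (u - 4)*(u - 2)*(u + 5)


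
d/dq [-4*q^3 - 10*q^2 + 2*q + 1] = -12*q^2 - 20*q + 2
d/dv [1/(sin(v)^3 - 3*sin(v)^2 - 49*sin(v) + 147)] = (-3*sin(v)^2 + 6*sin(v) + 49)*cos(v)/(sin(v)^3 - 3*sin(v)^2 - 49*sin(v) + 147)^2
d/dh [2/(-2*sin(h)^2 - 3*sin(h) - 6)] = 2*(4*sin(h) + 3)*cos(h)/(3*sin(h) - cos(2*h) + 7)^2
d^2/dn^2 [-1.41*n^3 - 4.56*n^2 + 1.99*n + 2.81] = -8.46*n - 9.12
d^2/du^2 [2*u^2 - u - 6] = 4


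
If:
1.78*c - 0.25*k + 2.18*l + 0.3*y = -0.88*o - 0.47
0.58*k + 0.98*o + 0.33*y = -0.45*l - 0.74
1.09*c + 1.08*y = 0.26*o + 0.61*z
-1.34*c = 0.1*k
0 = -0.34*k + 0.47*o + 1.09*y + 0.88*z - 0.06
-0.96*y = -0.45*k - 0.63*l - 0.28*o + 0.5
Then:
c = -0.16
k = 2.20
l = 1.23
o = -2.79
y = 0.50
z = 1.79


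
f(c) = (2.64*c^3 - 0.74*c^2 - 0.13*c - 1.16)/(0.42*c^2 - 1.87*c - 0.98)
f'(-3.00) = 4.10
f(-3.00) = -9.36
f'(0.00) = -2.13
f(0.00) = 1.18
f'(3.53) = -60.68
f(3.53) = -44.85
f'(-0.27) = -14.97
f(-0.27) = 2.77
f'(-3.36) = 4.30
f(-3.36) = -10.87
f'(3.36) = -46.95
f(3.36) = -35.77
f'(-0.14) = -4.92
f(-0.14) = 1.64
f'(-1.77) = 2.97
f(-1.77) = -4.91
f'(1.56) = -5.39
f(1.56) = -2.39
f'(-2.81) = 3.98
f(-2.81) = -8.59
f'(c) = (1.87 - 0.84*c)*(2.64*c^3 - 0.74*c^2 - 0.13*c - 1.16)/(0.42*c^2 - 1.87*c - 0.98)^2 + (7.92*c^2 - 1.48*c - 0.13)/(0.42*c^2 - 1.87*c - 0.98)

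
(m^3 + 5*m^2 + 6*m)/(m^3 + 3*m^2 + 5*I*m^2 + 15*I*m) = (m + 2)/(m + 5*I)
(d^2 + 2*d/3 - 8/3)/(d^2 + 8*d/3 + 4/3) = (3*d - 4)/(3*d + 2)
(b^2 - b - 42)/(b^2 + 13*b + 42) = (b - 7)/(b + 7)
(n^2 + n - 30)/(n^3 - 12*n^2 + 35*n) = (n + 6)/(n*(n - 7))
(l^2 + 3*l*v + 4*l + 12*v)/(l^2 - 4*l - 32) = (l + 3*v)/(l - 8)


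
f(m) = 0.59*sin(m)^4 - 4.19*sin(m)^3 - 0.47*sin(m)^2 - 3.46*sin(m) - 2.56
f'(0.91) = -6.67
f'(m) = 2.36*sin(m)^3*cos(m) - 12.57*sin(m)^2*cos(m) - 0.94*sin(m)*cos(m) - 3.46*cos(m)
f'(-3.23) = 3.63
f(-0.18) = -1.93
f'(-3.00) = 3.55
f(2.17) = -7.82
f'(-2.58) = 5.82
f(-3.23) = -2.87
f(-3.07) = -2.31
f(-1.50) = 5.17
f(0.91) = -7.42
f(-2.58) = -0.17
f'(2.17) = 6.47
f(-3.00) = -2.07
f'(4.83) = -2.02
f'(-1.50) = -1.23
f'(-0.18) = -3.65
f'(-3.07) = 3.45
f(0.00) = -2.56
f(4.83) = 5.09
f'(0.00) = -3.46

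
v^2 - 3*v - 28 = (v - 7)*(v + 4)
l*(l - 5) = l^2 - 5*l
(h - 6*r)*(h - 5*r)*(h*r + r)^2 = h^4*r^2 - 11*h^3*r^3 + 2*h^3*r^2 + 30*h^2*r^4 - 22*h^2*r^3 + h^2*r^2 + 60*h*r^4 - 11*h*r^3 + 30*r^4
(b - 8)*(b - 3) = b^2 - 11*b + 24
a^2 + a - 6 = (a - 2)*(a + 3)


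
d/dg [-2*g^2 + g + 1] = 1 - 4*g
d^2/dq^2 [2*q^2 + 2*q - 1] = 4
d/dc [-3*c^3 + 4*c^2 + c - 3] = -9*c^2 + 8*c + 1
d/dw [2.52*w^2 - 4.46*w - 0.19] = 5.04*w - 4.46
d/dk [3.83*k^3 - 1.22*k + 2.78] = 11.49*k^2 - 1.22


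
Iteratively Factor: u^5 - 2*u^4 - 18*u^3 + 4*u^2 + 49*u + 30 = (u - 2)*(u^4 - 18*u^2 - 32*u - 15) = (u - 2)*(u + 3)*(u^3 - 3*u^2 - 9*u - 5) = (u - 2)*(u + 1)*(u + 3)*(u^2 - 4*u - 5) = (u - 5)*(u - 2)*(u + 1)*(u + 3)*(u + 1)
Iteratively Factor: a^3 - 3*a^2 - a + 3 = (a - 1)*(a^2 - 2*a - 3) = (a - 3)*(a - 1)*(a + 1)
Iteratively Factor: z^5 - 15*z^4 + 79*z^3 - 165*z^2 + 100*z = (z - 1)*(z^4 - 14*z^3 + 65*z^2 - 100*z) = z*(z - 1)*(z^3 - 14*z^2 + 65*z - 100) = z*(z - 5)*(z - 1)*(z^2 - 9*z + 20) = z*(z - 5)*(z - 4)*(z - 1)*(z - 5)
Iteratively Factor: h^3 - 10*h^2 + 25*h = (h)*(h^2 - 10*h + 25) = h*(h - 5)*(h - 5)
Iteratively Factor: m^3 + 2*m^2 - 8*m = (m + 4)*(m^2 - 2*m) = (m - 2)*(m + 4)*(m)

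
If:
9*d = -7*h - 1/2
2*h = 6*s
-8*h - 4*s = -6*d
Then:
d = -1/27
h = -1/42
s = -1/126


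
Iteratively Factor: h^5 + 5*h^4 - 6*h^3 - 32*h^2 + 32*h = (h + 4)*(h^4 + h^3 - 10*h^2 + 8*h) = h*(h + 4)*(h^3 + h^2 - 10*h + 8) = h*(h + 4)^2*(h^2 - 3*h + 2) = h*(h - 2)*(h + 4)^2*(h - 1)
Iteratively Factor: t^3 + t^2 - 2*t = (t + 2)*(t^2 - t) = t*(t + 2)*(t - 1)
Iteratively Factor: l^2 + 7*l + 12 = (l + 3)*(l + 4)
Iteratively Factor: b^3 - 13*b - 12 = (b + 3)*(b^2 - 3*b - 4) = (b - 4)*(b + 3)*(b + 1)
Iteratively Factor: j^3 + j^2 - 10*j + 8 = (j - 1)*(j^2 + 2*j - 8) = (j - 1)*(j + 4)*(j - 2)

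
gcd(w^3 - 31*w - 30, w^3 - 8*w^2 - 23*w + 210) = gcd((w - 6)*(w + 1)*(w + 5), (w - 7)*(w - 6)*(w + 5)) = w^2 - w - 30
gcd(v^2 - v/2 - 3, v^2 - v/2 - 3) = v^2 - v/2 - 3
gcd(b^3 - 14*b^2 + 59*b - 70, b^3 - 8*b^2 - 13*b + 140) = b^2 - 12*b + 35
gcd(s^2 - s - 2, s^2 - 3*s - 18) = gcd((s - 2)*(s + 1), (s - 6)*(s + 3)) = 1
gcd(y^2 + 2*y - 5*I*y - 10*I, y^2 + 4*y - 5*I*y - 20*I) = y - 5*I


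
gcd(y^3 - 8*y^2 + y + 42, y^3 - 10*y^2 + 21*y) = y^2 - 10*y + 21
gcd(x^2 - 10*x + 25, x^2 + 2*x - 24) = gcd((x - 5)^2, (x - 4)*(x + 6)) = 1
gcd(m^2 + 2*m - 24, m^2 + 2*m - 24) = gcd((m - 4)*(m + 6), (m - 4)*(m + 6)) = m^2 + 2*m - 24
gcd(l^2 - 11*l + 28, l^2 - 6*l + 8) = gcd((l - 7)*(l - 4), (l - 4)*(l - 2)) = l - 4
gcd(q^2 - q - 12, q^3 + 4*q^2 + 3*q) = q + 3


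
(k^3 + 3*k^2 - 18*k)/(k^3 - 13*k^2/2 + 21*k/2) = 2*(k + 6)/(2*k - 7)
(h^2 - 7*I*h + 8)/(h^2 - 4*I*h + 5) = (h - 8*I)/(h - 5*I)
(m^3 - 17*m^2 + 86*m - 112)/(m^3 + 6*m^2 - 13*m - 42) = (m^3 - 17*m^2 + 86*m - 112)/(m^3 + 6*m^2 - 13*m - 42)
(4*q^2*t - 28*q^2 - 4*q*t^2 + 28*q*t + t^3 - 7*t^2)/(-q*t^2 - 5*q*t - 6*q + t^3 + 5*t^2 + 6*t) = (-4*q^2*t + 28*q^2 + 4*q*t^2 - 28*q*t - t^3 + 7*t^2)/(q*t^2 + 5*q*t + 6*q - t^3 - 5*t^2 - 6*t)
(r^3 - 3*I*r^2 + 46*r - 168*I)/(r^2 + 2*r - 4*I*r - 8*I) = (r^2 + I*r + 42)/(r + 2)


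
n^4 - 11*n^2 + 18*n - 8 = (n - 2)*(n - 1)^2*(n + 4)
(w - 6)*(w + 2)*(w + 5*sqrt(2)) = w^3 - 4*w^2 + 5*sqrt(2)*w^2 - 20*sqrt(2)*w - 12*w - 60*sqrt(2)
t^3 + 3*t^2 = t^2*(t + 3)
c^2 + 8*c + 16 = (c + 4)^2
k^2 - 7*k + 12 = (k - 4)*(k - 3)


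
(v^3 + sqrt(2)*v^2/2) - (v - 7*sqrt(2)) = v^3 + sqrt(2)*v^2/2 - v + 7*sqrt(2)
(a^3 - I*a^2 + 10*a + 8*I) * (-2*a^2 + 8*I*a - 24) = -2*a^5 + 10*I*a^4 - 36*a^3 + 88*I*a^2 - 304*a - 192*I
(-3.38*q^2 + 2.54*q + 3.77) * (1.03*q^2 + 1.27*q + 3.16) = -3.4814*q^4 - 1.6764*q^3 - 3.5719*q^2 + 12.8143*q + 11.9132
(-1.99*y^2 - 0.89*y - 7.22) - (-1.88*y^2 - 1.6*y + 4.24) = -0.11*y^2 + 0.71*y - 11.46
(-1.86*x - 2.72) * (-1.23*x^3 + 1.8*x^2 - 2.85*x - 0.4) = 2.2878*x^4 - 0.00240000000000018*x^3 + 0.404999999999999*x^2 + 8.496*x + 1.088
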